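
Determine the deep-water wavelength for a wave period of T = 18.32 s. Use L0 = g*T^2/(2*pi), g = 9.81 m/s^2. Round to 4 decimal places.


L0 = g * T^2 / (2 * pi)
L0 = 9.81 * 18.32^2 / (2 * pi)
L0 = 9.81 * 335.6224 / 6.28319
L0 = 3292.4557 / 6.28319
L0 = 524.0106 m

524.0106


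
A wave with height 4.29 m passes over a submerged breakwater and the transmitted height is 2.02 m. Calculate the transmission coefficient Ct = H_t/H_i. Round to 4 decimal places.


Ct = H_t / H_i
Ct = 2.02 / 4.29
Ct = 0.4709

0.4709


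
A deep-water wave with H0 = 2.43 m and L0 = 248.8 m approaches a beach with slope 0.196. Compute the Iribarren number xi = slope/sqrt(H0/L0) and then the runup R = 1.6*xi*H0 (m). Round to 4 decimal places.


xi = slope / sqrt(H0/L0)
H0/L0 = 2.43/248.8 = 0.009767
sqrt(0.009767) = 0.098828
xi = 0.196 / 0.098828 = 1.983253
R = 1.6 * xi * H0 = 1.6 * 1.983253 * 2.43
R = 7.7109 m

7.7109


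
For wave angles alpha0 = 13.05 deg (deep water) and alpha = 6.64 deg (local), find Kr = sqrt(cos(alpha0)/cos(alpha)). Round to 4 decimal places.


Kr = sqrt(cos(alpha0) / cos(alpha))
cos(13.05) = 0.974173
cos(6.64) = 0.993292
Kr = sqrt(0.974173 / 0.993292)
Kr = sqrt(0.980752)
Kr = 0.9903

0.9903


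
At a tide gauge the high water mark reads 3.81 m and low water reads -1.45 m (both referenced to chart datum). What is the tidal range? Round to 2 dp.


Tidal range = High water - Low water
Tidal range = 3.81 - (-1.45)
Tidal range = 5.26 m

5.26


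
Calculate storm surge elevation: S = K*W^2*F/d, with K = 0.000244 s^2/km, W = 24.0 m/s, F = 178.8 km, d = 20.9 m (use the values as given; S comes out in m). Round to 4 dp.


S = K * W^2 * F / d
W^2 = 24.0^2 = 576.00
S = 0.000244 * 576.00 * 178.8 / 20.9
Numerator = 0.000244 * 576.00 * 178.8 = 25.129267
S = 25.129267 / 20.9 = 1.2024 m

1.2024


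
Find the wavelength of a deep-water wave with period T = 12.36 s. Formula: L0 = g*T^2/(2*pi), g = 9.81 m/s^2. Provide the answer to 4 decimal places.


L0 = g * T^2 / (2 * pi)
L0 = 9.81 * 12.36^2 / (2 * pi)
L0 = 9.81 * 152.7696 / 6.28319
L0 = 1498.6698 / 6.28319
L0 = 238.5207 m

238.5207


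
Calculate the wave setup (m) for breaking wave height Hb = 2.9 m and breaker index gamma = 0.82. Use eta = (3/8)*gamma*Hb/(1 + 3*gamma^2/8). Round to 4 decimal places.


eta = (3/8) * gamma * Hb / (1 + 3*gamma^2/8)
Numerator = (3/8) * 0.82 * 2.9 = 0.891750
Denominator = 1 + 3*0.82^2/8 = 1 + 0.252150 = 1.252150
eta = 0.891750 / 1.252150
eta = 0.7122 m

0.7122


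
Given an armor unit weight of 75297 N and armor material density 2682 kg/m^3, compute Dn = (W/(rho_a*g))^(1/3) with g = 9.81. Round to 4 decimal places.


V = W / (rho_a * g)
V = 75297 / (2682 * 9.81)
V = 75297 / 26310.42
V = 2.861870 m^3
Dn = V^(1/3) = 2.861870^(1/3)
Dn = 1.4198 m

1.4198


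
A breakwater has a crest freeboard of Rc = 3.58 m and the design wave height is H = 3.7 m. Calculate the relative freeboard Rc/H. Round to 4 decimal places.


Relative freeboard = Rc / H
= 3.58 / 3.7
= 0.9676

0.9676


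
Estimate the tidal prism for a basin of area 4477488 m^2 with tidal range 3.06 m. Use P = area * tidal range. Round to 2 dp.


Tidal prism = Area * Tidal range
P = 4477488 * 3.06
P = 13701113.28 m^3

13701113.28


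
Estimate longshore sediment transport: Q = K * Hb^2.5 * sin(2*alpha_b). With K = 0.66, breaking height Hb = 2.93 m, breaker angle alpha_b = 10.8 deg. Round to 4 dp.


Q = K * Hb^2.5 * sin(2 * alpha_b)
Hb^2.5 = 2.93^2.5 = 14.694982
sin(2 * 10.8) = sin(21.6) = 0.368125
Q = 0.66 * 14.694982 * 0.368125
Q = 3.5703 m^3/s

3.5703


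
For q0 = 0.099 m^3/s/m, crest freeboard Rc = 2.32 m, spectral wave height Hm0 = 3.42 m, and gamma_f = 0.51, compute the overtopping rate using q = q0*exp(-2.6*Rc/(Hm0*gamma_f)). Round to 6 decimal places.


q = q0 * exp(-2.6 * Rc / (Hm0 * gamma_f))
Exponent = -2.6 * 2.32 / (3.42 * 0.51)
= -2.6 * 2.32 / 1.7442
= -3.458319
exp(-3.458319) = 0.031483
q = 0.099 * 0.031483
q = 0.003117 m^3/s/m

0.003117


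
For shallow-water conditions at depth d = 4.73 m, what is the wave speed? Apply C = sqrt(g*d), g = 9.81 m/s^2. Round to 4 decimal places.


Using the shallow-water approximation:
C = sqrt(g * d) = sqrt(9.81 * 4.73)
C = sqrt(46.4013)
C = 6.8118 m/s

6.8118


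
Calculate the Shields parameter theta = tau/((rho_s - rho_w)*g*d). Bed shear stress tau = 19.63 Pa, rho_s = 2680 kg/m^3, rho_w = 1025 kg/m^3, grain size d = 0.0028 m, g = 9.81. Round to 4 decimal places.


theta = tau / ((rho_s - rho_w) * g * d)
rho_s - rho_w = 2680 - 1025 = 1655
Denominator = 1655 * 9.81 * 0.0028 = 45.459540
theta = 19.63 / 45.459540
theta = 0.4318

0.4318


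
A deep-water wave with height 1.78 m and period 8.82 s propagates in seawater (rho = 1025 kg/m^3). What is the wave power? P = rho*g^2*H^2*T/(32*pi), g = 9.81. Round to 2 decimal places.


P = rho * g^2 * H^2 * T / (32 * pi)
P = 1025 * 9.81^2 * 1.78^2 * 8.82 / (32 * pi)
P = 1025 * 96.2361 * 3.1684 * 8.82 / 100.53096
P = 27420.20 W/m

27420.20


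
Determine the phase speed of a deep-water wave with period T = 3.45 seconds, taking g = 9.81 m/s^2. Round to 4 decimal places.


We use the deep-water celerity formula:
C = g * T / (2 * pi)
C = 9.81 * 3.45 / (2 * 3.14159...)
C = 33.844500 / 6.283185
C = 5.3865 m/s

5.3865


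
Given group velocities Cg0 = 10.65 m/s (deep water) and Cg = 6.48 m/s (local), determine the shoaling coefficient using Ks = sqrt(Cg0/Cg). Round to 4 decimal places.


Ks = sqrt(Cg0 / Cg)
Ks = sqrt(10.65 / 6.48)
Ks = sqrt(1.6435)
Ks = 1.2820

1.2820


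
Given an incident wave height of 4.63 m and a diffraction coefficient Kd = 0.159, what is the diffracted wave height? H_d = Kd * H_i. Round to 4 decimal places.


H_d = Kd * H_i
H_d = 0.159 * 4.63
H_d = 0.7362 m

0.7362


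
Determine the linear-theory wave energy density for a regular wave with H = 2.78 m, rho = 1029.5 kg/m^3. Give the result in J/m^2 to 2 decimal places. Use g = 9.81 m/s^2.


E = (1/8) * rho * g * H^2
E = (1/8) * 1029.5 * 9.81 * 2.78^2
E = 0.125 * 1029.5 * 9.81 * 7.7284
E = 9756.52 J/m^2

9756.52


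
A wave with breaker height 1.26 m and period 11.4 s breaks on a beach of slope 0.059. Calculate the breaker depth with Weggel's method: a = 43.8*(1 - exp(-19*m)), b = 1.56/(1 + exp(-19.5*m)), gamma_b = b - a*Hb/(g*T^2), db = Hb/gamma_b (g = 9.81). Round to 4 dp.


a = 43.8 * (1 - exp(-19 * m))
exp(-19 * 0.059) = exp(-1.1210) = 0.325954
a = 43.8 * (1 - 0.325954) = 29.523229
b = 1.56 / (1 + exp(-19.5 * m))
exp(-19.5 * 0.059) = exp(-1.1505) = 0.316478
b = 1.56 / (1 + 0.316478) = 1.184979
Hb / (g * T^2) = 1.26 / (9.81 * 11.4^2) = 1.26 / 1274.9076 = 0.00098831
gamma_b = b - a * Hb/(g*T^2) = 1.184979 - 29.523229 * 0.00098831 = 1.155801
db = Hb / gamma_b = 1.26 / 1.155801
db = 1.0902 m

1.0902


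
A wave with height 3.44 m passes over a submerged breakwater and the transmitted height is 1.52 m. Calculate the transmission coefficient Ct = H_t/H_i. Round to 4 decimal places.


Ct = H_t / H_i
Ct = 1.52 / 3.44
Ct = 0.4419

0.4419


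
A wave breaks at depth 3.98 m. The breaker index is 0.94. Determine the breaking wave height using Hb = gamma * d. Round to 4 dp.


Hb = gamma * d
Hb = 0.94 * 3.98
Hb = 3.7412 m

3.7412


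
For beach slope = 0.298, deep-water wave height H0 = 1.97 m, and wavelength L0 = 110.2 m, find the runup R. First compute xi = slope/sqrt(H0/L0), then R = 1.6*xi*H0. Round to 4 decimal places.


xi = slope / sqrt(H0/L0)
H0/L0 = 1.97/110.2 = 0.017877
sqrt(0.017877) = 0.133703
xi = 0.298 / 0.133703 = 2.228815
R = 1.6 * xi * H0 = 1.6 * 2.228815 * 1.97
R = 7.0252 m

7.0252


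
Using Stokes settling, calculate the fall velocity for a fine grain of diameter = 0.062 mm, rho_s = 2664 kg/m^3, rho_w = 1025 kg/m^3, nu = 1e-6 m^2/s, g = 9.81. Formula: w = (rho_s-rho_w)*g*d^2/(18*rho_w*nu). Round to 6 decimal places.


w = (rho_s - rho_w) * g * d^2 / (18 * rho_w * nu)
d = 0.062 mm = 0.000062 m
rho_s - rho_w = 2664 - 1025 = 1639
Numerator = 1639 * 9.81 * (0.000062)^2 = 0.000061806100
Denominator = 18 * 1025 * 1e-6 = 0.018450
w = 0.003350 m/s

0.003350


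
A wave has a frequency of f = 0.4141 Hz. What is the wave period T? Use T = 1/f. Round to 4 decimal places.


T = 1 / f
T = 1 / 0.4141
T = 2.4149 s

2.4149


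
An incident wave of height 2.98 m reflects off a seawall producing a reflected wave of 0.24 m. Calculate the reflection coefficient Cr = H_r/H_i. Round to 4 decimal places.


Cr = H_r / H_i
Cr = 0.24 / 2.98
Cr = 0.0805

0.0805


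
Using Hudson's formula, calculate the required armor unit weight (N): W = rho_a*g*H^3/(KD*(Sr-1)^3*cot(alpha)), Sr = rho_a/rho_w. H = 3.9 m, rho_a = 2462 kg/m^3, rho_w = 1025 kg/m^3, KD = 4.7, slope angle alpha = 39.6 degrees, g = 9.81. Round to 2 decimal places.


Sr = rho_a / rho_w = 2462 / 1025 = 2.401951
(Sr - 1) = 1.401951
(Sr - 1)^3 = 2.755489
cot(39.6) = 1 / tan(39.6) = 1 / 0.827272 = 1.208792
Numerator = 2462 * 9.81 * 3.9^3 = 1432685.5382
Denominator = 4.7 * 2.755489 * 1.208792 = 15.654827
W = 1432685.5382 / 15.654827
W = 91517.18 N

91517.18


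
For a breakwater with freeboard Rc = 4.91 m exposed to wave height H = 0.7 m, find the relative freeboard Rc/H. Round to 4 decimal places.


Relative freeboard = Rc / H
= 4.91 / 0.7
= 7.0143

7.0143


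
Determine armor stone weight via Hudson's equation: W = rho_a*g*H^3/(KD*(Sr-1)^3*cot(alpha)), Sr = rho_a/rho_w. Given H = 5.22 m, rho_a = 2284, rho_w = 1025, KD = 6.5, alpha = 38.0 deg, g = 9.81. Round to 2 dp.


Sr = rho_a / rho_w = 2284 / 1025 = 2.228293
(Sr - 1) = 1.228293
(Sr - 1)^3 = 1.853129
cot(38.0) = 1 / tan(38.0) = 1 / 0.781286 = 1.279942
Numerator = 2284 * 9.81 * 5.22^3 = 3186960.0246
Denominator = 6.5 * 1.853129 * 1.279942 = 15.417328
W = 3186960.0246 / 15.417328
W = 206712.86 N

206712.86


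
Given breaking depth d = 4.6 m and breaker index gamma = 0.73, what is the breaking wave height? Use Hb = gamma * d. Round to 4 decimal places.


Hb = gamma * d
Hb = 0.73 * 4.6
Hb = 3.3580 m

3.3580


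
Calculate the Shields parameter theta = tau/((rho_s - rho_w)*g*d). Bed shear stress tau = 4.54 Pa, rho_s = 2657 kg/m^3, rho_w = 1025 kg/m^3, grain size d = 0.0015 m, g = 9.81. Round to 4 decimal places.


theta = tau / ((rho_s - rho_w) * g * d)
rho_s - rho_w = 2657 - 1025 = 1632
Denominator = 1632 * 9.81 * 0.0015 = 24.014880
theta = 4.54 / 24.014880
theta = 0.1890

0.1890


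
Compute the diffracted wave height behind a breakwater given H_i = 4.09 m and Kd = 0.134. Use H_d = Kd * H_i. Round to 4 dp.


H_d = Kd * H_i
H_d = 0.134 * 4.09
H_d = 0.5481 m

0.5481


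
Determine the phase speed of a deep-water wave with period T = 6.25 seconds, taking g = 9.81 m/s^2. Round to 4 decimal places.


We use the deep-water celerity formula:
C = g * T / (2 * pi)
C = 9.81 * 6.25 / (2 * 3.14159...)
C = 61.312500 / 6.283185
C = 9.7582 m/s

9.7582


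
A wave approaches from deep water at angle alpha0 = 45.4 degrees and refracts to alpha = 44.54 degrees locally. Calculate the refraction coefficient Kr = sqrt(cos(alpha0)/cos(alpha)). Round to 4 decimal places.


Kr = sqrt(cos(alpha0) / cos(alpha))
cos(45.4) = 0.702153
cos(44.54) = 0.712761
Kr = sqrt(0.702153 / 0.712761)
Kr = sqrt(0.985117)
Kr = 0.9925

0.9925


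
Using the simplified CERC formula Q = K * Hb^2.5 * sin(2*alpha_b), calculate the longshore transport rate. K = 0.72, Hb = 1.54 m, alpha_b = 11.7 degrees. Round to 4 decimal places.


Q = K * Hb^2.5 * sin(2 * alpha_b)
Hb^2.5 = 1.54^2.5 = 2.943078
sin(2 * 11.7) = sin(23.4) = 0.397148
Q = 0.72 * 2.943078 * 0.397148
Q = 0.8416 m^3/s

0.8416


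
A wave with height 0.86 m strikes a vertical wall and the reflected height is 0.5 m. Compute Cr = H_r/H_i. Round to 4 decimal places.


Cr = H_r / H_i
Cr = 0.5 / 0.86
Cr = 0.5814

0.5814


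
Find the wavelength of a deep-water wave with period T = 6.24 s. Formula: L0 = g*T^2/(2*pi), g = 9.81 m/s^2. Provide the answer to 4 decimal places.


L0 = g * T^2 / (2 * pi)
L0 = 9.81 * 6.24^2 / (2 * pi)
L0 = 9.81 * 38.9376 / 6.28319
L0 = 381.9779 / 6.28319
L0 = 60.7937 m

60.7937


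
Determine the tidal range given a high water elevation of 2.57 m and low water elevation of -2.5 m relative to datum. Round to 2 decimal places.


Tidal range = High water - Low water
Tidal range = 2.57 - (-2.5)
Tidal range = 5.07 m

5.07


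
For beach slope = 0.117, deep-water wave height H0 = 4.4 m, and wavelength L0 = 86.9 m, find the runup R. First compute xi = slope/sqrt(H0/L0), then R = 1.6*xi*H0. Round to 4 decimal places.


xi = slope / sqrt(H0/L0)
H0/L0 = 4.4/86.9 = 0.050633
sqrt(0.050633) = 0.225018
xi = 0.117 / 0.225018 = 0.519959
R = 1.6 * xi * H0 = 1.6 * 0.519959 * 4.4
R = 3.6605 m

3.6605


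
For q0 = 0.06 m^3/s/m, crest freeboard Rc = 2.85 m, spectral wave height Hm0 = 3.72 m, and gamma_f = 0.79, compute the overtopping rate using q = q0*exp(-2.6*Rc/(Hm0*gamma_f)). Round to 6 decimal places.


q = q0 * exp(-2.6 * Rc / (Hm0 * gamma_f))
Exponent = -2.6 * 2.85 / (3.72 * 0.79)
= -2.6 * 2.85 / 2.9388
= -2.521437
exp(-2.521437) = 0.080344
q = 0.06 * 0.080344
q = 0.004821 m^3/s/m

0.004821


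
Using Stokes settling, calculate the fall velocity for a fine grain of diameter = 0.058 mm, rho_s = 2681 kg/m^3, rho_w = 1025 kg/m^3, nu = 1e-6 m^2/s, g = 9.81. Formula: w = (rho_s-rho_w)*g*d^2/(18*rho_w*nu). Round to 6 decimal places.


w = (rho_s - rho_w) * g * d^2 / (18 * rho_w * nu)
d = 0.058 mm = 0.000058 m
rho_s - rho_w = 2681 - 1025 = 1656
Numerator = 1656 * 9.81 * (0.000058)^2 = 0.000054649391
Denominator = 18 * 1025 * 1e-6 = 0.018450
w = 0.002962 m/s

0.002962


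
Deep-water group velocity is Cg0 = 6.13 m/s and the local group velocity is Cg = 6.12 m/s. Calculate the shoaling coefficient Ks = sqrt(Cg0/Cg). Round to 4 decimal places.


Ks = sqrt(Cg0 / Cg)
Ks = sqrt(6.13 / 6.12)
Ks = sqrt(1.0016)
Ks = 1.0008

1.0008


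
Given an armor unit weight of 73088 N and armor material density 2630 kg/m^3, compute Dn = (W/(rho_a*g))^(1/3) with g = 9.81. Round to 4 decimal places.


V = W / (rho_a * g)
V = 73088 / (2630 * 9.81)
V = 73088 / 25800.30
V = 2.832835 m^3
Dn = V^(1/3) = 2.832835^(1/3)
Dn = 1.4149 m

1.4149


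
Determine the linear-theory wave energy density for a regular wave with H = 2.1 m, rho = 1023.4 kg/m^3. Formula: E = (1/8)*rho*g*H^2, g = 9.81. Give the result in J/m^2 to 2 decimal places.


E = (1/8) * rho * g * H^2
E = (1/8) * 1023.4 * 9.81 * 2.1^2
E = 0.125 * 1023.4 * 9.81 * 4.4100
E = 5534.30 J/m^2

5534.30


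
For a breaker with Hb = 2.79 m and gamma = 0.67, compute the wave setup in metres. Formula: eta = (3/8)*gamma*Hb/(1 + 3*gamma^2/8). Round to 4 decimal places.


eta = (3/8) * gamma * Hb / (1 + 3*gamma^2/8)
Numerator = (3/8) * 0.67 * 2.79 = 0.700988
Denominator = 1 + 3*0.67^2/8 = 1 + 0.168338 = 1.168338
eta = 0.700988 / 1.168338
eta = 0.6000 m

0.6000


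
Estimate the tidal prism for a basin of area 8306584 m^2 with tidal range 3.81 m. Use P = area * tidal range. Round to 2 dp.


Tidal prism = Area * Tidal range
P = 8306584 * 3.81
P = 31648085.04 m^3

31648085.04


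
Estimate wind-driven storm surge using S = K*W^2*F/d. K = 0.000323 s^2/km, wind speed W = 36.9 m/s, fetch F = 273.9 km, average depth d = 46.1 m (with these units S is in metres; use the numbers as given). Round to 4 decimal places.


S = K * W^2 * F / d
W^2 = 36.9^2 = 1361.61
S = 0.000323 * 1361.61 * 273.9 / 46.1
Numerator = 0.000323 * 1361.61 * 273.9 = 120.461228
S = 120.461228 / 46.1 = 2.6130 m

2.6130


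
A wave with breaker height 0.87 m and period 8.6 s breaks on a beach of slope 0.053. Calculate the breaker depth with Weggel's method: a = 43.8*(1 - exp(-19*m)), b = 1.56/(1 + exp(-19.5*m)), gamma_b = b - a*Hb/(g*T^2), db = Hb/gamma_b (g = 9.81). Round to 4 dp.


a = 43.8 * (1 - exp(-19 * m))
exp(-19 * 0.053) = exp(-1.0070) = 0.365313
a = 43.8 * (1 - 0.365313) = 27.799278
b = 1.56 / (1 + exp(-19.5 * m))
exp(-19.5 * 0.053) = exp(-1.0335) = 0.355760
b = 1.56 / (1 + 0.355760) = 1.150646
Hb / (g * T^2) = 0.87 / (9.81 * 8.6^2) = 0.87 / 725.5476 = 0.00119909
gamma_b = b - a * Hb/(g*T^2) = 1.150646 - 27.799278 * 0.00119909 = 1.117312
db = Hb / gamma_b = 0.87 / 1.117312
db = 0.7787 m

0.7787


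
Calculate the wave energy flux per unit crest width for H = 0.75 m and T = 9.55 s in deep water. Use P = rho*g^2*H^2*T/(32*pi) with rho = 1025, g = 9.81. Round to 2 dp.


P = rho * g^2 * H^2 * T / (32 * pi)
P = 1025 * 9.81^2 * 0.75^2 * 9.55 / (32 * pi)
P = 1025 * 96.2361 * 0.5625 * 9.55 / 100.53096
P = 5270.94 W/m

5270.94


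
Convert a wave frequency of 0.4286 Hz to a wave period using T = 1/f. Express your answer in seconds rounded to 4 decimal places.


T = 1 / f
T = 1 / 0.4286
T = 2.3332 s

2.3332


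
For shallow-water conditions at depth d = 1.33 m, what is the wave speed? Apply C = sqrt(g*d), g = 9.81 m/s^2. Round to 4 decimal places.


Using the shallow-water approximation:
C = sqrt(g * d) = sqrt(9.81 * 1.33)
C = sqrt(13.0473)
C = 3.6121 m/s

3.6121


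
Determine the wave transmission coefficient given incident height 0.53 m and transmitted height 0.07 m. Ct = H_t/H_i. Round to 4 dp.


Ct = H_t / H_i
Ct = 0.07 / 0.53
Ct = 0.1321

0.1321


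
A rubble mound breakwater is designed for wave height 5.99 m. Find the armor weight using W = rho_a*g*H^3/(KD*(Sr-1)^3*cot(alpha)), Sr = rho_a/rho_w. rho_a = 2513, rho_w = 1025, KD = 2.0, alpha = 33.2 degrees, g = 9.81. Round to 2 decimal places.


Sr = rho_a / rho_w = 2513 / 1025 = 2.451707
(Sr - 1) = 1.451707
(Sr - 1)^3 = 3.059407
cot(33.2) = 1 / tan(33.2) = 1 / 0.654382 = 1.528160
Numerator = 2513 * 9.81 * 5.99^3 = 5298366.0975
Denominator = 2.0 * 3.059407 * 1.528160 = 9.350527
W = 5298366.0975 / 9.350527
W = 566638.26 N

566638.26


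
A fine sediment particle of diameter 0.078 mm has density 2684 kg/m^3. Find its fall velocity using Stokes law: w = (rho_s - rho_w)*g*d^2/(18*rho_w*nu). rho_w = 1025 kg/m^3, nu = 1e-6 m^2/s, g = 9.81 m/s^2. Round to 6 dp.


w = (rho_s - rho_w) * g * d^2 / (18 * rho_w * nu)
d = 0.078 mm = 0.000078 m
rho_s - rho_w = 2684 - 1025 = 1659
Numerator = 1659 * 9.81 * (0.000078)^2 = 0.000099015822
Denominator = 18 * 1025 * 1e-6 = 0.018450
w = 0.005367 m/s

0.005367


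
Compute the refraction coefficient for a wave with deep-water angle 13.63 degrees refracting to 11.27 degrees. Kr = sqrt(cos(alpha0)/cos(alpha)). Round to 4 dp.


Kr = sqrt(cos(alpha0) / cos(alpha))
cos(13.63) = 0.971838
cos(11.27) = 0.980717
Kr = sqrt(0.971838 / 0.980717)
Kr = sqrt(0.990946)
Kr = 0.9955

0.9955


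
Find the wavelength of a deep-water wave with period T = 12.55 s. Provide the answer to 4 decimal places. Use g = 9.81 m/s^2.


L0 = g * T^2 / (2 * pi)
L0 = 9.81 * 12.55^2 / (2 * pi)
L0 = 9.81 * 157.5025 / 6.28319
L0 = 1545.0995 / 6.28319
L0 = 245.9102 m

245.9102


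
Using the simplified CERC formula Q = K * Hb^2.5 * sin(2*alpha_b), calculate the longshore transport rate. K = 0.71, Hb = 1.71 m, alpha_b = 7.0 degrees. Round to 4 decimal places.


Q = K * Hb^2.5 * sin(2 * alpha_b)
Hb^2.5 = 1.71^2.5 = 3.823757
sin(2 * 7.0) = sin(14.0) = 0.241922
Q = 0.71 * 3.823757 * 0.241922
Q = 0.6568 m^3/s

0.6568


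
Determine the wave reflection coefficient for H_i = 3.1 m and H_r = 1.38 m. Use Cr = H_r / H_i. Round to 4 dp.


Cr = H_r / H_i
Cr = 1.38 / 3.1
Cr = 0.4452

0.4452


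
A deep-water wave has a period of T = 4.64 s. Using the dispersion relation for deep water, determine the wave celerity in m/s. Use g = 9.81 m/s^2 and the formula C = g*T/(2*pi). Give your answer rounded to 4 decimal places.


We use the deep-water celerity formula:
C = g * T / (2 * pi)
C = 9.81 * 4.64 / (2 * 3.14159...)
C = 45.518400 / 6.283185
C = 7.2445 m/s

7.2445


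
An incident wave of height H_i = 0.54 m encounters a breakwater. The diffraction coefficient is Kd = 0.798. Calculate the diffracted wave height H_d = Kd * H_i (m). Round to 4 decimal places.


H_d = Kd * H_i
H_d = 0.798 * 0.54
H_d = 0.4309 m

0.4309


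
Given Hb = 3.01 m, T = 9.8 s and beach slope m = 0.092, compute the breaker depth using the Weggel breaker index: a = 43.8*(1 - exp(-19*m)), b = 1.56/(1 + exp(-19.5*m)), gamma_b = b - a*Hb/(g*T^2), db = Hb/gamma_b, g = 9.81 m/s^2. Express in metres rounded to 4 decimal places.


a = 43.8 * (1 - exp(-19 * m))
exp(-19 * 0.092) = exp(-1.7480) = 0.174122
a = 43.8 * (1 - 0.174122) = 36.173463
b = 1.56 / (1 + exp(-19.5 * m))
exp(-19.5 * 0.092) = exp(-1.7940) = 0.166294
b = 1.56 / (1 + 0.166294) = 1.337571
Hb / (g * T^2) = 3.01 / (9.81 * 9.8^2) = 3.01 / 942.1524 = 0.00319481
gamma_b = b - a * Hb/(g*T^2) = 1.337571 - 36.173463 * 0.00319481 = 1.222003
db = Hb / gamma_b = 3.01 / 1.222003
db = 2.4632 m

2.4632


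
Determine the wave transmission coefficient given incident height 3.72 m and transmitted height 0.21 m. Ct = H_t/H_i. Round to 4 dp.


Ct = H_t / H_i
Ct = 0.21 / 3.72
Ct = 0.0565

0.0565


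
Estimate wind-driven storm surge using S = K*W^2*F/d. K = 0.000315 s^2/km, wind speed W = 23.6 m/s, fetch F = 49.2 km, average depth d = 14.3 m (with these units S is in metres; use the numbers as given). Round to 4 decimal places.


S = K * W^2 * F / d
W^2 = 23.6^2 = 556.96
S = 0.000315 * 556.96 * 49.2 / 14.3
Numerator = 0.000315 * 556.96 * 49.2 = 8.631766
S = 8.631766 / 14.3 = 0.6036 m

0.6036


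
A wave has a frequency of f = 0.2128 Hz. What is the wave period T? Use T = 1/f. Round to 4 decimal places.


T = 1 / f
T = 1 / 0.2128
T = 4.6992 s

4.6992


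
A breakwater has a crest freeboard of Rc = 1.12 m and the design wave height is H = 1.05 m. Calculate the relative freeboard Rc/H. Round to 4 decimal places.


Relative freeboard = Rc / H
= 1.12 / 1.05
= 1.0667

1.0667


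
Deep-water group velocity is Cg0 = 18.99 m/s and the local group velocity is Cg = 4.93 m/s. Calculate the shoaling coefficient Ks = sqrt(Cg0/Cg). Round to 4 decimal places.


Ks = sqrt(Cg0 / Cg)
Ks = sqrt(18.99 / 4.93)
Ks = sqrt(3.8519)
Ks = 1.9626

1.9626


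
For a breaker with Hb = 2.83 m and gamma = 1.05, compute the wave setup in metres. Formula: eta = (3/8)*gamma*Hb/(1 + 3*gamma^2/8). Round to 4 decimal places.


eta = (3/8) * gamma * Hb / (1 + 3*gamma^2/8)
Numerator = (3/8) * 1.05 * 2.83 = 1.114313
Denominator = 1 + 3*1.05^2/8 = 1 + 0.413438 = 1.413438
eta = 1.114313 / 1.413438
eta = 0.7884 m

0.7884


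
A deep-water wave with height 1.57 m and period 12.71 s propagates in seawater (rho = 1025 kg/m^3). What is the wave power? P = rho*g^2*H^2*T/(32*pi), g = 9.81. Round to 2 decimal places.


P = rho * g^2 * H^2 * T / (32 * pi)
P = 1025 * 9.81^2 * 1.57^2 * 12.71 / (32 * pi)
P = 1025 * 96.2361 * 2.4649 * 12.71 / 100.53096
P = 30740.21 W/m

30740.21


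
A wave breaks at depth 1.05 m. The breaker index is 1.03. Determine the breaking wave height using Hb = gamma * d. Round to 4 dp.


Hb = gamma * d
Hb = 1.03 * 1.05
Hb = 1.0815 m

1.0815


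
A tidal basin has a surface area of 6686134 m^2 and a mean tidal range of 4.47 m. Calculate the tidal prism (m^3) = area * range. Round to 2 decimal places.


Tidal prism = Area * Tidal range
P = 6686134 * 4.47
P = 29887018.98 m^3

29887018.98


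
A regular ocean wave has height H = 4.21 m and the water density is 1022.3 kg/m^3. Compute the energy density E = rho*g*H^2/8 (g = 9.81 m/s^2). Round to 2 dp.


E = (1/8) * rho * g * H^2
E = (1/8) * 1022.3 * 9.81 * 4.21^2
E = 0.125 * 1022.3 * 9.81 * 17.7241
E = 22218.85 J/m^2

22218.85


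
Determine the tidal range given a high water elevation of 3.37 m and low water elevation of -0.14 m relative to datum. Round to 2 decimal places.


Tidal range = High water - Low water
Tidal range = 3.37 - (-0.14)
Tidal range = 3.51 m

3.51


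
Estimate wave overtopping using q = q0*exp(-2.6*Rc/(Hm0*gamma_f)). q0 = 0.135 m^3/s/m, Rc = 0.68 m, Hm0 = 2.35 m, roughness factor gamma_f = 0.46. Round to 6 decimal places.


q = q0 * exp(-2.6 * Rc / (Hm0 * gamma_f))
Exponent = -2.6 * 0.68 / (2.35 * 0.46)
= -2.6 * 0.68 / 1.0810
= -1.635523
exp(-1.635523) = 0.194851
q = 0.135 * 0.194851
q = 0.026305 m^3/s/m

0.026305


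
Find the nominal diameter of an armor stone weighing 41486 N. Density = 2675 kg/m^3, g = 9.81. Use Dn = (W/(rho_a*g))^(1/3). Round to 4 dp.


V = W / (rho_a * g)
V = 41486 / (2675 * 9.81)
V = 41486 / 26241.75
V = 1.580916 m^3
Dn = V^(1/3) = 1.580916^(1/3)
Dn = 1.1649 m

1.1649


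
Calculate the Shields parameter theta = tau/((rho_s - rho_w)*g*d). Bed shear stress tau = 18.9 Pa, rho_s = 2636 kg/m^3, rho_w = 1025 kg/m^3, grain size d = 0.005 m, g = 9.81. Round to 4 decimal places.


theta = tau / ((rho_s - rho_w) * g * d)
rho_s - rho_w = 2636 - 1025 = 1611
Denominator = 1611 * 9.81 * 0.005 = 79.019550
theta = 18.9 / 79.019550
theta = 0.2392

0.2392


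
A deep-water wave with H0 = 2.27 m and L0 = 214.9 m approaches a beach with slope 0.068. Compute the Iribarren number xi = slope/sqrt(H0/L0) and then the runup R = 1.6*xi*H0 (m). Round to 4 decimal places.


xi = slope / sqrt(H0/L0)
H0/L0 = 2.27/214.9 = 0.010563
sqrt(0.010563) = 0.102777
xi = 0.068 / 0.102777 = 0.661628
R = 1.6 * xi * H0 = 1.6 * 0.661628 * 2.27
R = 2.4030 m

2.4030


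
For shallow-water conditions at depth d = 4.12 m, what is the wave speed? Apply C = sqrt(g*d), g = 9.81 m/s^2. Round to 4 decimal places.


Using the shallow-water approximation:
C = sqrt(g * d) = sqrt(9.81 * 4.12)
C = sqrt(40.4172)
C = 6.3575 m/s

6.3575


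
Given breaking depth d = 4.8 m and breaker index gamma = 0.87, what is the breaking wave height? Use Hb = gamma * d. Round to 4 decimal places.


Hb = gamma * d
Hb = 0.87 * 4.8
Hb = 4.1760 m

4.1760


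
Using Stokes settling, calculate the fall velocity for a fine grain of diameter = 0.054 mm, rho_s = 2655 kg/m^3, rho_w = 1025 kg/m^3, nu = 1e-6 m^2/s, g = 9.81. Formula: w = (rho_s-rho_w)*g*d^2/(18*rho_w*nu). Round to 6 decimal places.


w = (rho_s - rho_w) * g * d^2 / (18 * rho_w * nu)
d = 0.054 mm = 0.000054 m
rho_s - rho_w = 2655 - 1025 = 1630
Numerator = 1630 * 9.81 * (0.000054)^2 = 0.000046627715
Denominator = 18 * 1025 * 1e-6 = 0.018450
w = 0.002527 m/s

0.002527


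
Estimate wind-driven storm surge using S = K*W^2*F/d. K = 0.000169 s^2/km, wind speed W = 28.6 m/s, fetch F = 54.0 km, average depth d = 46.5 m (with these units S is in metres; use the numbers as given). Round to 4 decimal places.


S = K * W^2 * F / d
W^2 = 28.6^2 = 817.96
S = 0.000169 * 817.96 * 54.0 / 46.5
Numerator = 0.000169 * 817.96 * 54.0 = 7.464703
S = 7.464703 / 46.5 = 0.1605 m

0.1605


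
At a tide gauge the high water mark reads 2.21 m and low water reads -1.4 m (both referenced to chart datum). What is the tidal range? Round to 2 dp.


Tidal range = High water - Low water
Tidal range = 2.21 - (-1.4)
Tidal range = 3.61 m

3.61


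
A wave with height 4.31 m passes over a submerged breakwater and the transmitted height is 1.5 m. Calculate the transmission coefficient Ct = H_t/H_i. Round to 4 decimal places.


Ct = H_t / H_i
Ct = 1.5 / 4.31
Ct = 0.3480

0.3480


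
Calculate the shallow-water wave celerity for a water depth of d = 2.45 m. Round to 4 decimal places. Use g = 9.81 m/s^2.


Using the shallow-water approximation:
C = sqrt(g * d) = sqrt(9.81 * 2.45)
C = sqrt(24.0345)
C = 4.9025 m/s

4.9025


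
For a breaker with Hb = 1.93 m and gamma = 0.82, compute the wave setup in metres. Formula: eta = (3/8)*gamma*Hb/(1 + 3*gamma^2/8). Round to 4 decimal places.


eta = (3/8) * gamma * Hb / (1 + 3*gamma^2/8)
Numerator = (3/8) * 0.82 * 1.93 = 0.593475
Denominator = 1 + 3*0.82^2/8 = 1 + 0.252150 = 1.252150
eta = 0.593475 / 1.252150
eta = 0.4740 m

0.4740


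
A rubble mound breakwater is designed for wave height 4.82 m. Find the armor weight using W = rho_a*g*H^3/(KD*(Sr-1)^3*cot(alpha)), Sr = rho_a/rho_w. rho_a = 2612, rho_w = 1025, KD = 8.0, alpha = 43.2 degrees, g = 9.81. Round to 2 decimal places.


Sr = rho_a / rho_w = 2612 / 1025 = 2.548293
(Sr - 1) = 1.548293
(Sr - 1)^3 = 3.711583
cot(43.2) = 1 / tan(43.2) = 1 / 0.939063 = 1.064892
Numerator = 2612 * 9.81 * 4.82^3 = 2869348.4704
Denominator = 8.0 * 3.711583 * 1.064892 = 31.619476
W = 2869348.4704 / 31.619476
W = 90746.24 N

90746.24


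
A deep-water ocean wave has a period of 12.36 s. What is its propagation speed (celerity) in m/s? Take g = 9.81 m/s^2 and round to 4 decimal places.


We use the deep-water celerity formula:
C = g * T / (2 * pi)
C = 9.81 * 12.36 / (2 * 3.14159...)
C = 121.251600 / 6.283185
C = 19.2978 m/s

19.2978


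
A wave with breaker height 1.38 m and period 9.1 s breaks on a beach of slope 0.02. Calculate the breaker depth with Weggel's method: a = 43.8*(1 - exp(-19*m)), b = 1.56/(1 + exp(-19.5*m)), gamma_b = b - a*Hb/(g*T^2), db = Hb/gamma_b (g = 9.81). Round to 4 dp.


a = 43.8 * (1 - exp(-19 * m))
exp(-19 * 0.02) = exp(-0.3800) = 0.683861
a = 43.8 * (1 - 0.683861) = 13.846870
b = 1.56 / (1 + exp(-19.5 * m))
exp(-19.5 * 0.02) = exp(-0.3900) = 0.677057
b = 1.56 / (1 + 0.677057) = 0.930201
Hb / (g * T^2) = 1.38 / (9.81 * 9.1^2) = 1.38 / 812.3661 = 0.00169874
gamma_b = b - a * Hb/(g*T^2) = 0.930201 - 13.846870 * 0.00169874 = 0.906679
db = Hb / gamma_b = 1.38 / 0.906679
db = 1.5220 m

1.5220


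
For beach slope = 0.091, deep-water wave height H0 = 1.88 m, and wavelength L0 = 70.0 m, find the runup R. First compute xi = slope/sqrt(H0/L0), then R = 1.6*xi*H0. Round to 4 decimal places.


xi = slope / sqrt(H0/L0)
H0/L0 = 1.88/70.0 = 0.026857
sqrt(0.026857) = 0.163881
xi = 0.091 / 0.163881 = 0.555279
R = 1.6 * xi * H0 = 1.6 * 0.555279 * 1.88
R = 1.6703 m

1.6703


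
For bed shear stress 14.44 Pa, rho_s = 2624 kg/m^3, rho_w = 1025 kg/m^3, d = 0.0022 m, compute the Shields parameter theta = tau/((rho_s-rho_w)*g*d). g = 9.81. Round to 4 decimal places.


theta = tau / ((rho_s - rho_w) * g * d)
rho_s - rho_w = 2624 - 1025 = 1599
Denominator = 1599 * 9.81 * 0.0022 = 34.509618
theta = 14.44 / 34.509618
theta = 0.4184

0.4184


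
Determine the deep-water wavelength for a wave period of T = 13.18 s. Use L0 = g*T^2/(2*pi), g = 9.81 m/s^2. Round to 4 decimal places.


L0 = g * T^2 / (2 * pi)
L0 = 9.81 * 13.18^2 / (2 * pi)
L0 = 9.81 * 173.7124 / 6.28319
L0 = 1704.1186 / 6.28319
L0 = 271.2189 m

271.2189


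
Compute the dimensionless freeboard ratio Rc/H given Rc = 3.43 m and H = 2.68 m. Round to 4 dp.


Relative freeboard = Rc / H
= 3.43 / 2.68
= 1.2799

1.2799


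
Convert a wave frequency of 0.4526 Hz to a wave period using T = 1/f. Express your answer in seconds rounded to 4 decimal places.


T = 1 / f
T = 1 / 0.4526
T = 2.2095 s

2.2095


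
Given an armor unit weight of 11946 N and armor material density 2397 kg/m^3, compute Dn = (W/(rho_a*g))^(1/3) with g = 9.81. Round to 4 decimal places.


V = W / (rho_a * g)
V = 11946 / (2397 * 9.81)
V = 11946 / 23514.57
V = 0.508025 m^3
Dn = V^(1/3) = 0.508025^(1/3)
Dn = 0.7979 m

0.7979


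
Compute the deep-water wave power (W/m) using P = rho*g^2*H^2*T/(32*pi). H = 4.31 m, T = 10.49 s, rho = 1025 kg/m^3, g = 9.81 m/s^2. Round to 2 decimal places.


P = rho * g^2 * H^2 * T / (32 * pi)
P = 1025 * 9.81^2 * 4.31^2 * 10.49 / (32 * pi)
P = 1025 * 96.2361 * 18.5761 * 10.49 / 100.53096
P = 191201.84 W/m

191201.84


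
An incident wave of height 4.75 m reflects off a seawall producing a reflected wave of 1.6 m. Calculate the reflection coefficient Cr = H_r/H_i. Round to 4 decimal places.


Cr = H_r / H_i
Cr = 1.6 / 4.75
Cr = 0.3368

0.3368


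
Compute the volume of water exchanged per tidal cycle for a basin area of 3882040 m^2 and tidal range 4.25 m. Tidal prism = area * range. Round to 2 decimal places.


Tidal prism = Area * Tidal range
P = 3882040 * 4.25
P = 16498670.00 m^3

16498670.00


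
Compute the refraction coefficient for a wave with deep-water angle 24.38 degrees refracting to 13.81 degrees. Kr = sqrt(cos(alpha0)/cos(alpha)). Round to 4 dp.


Kr = sqrt(cos(alpha0) / cos(alpha))
cos(24.38) = 0.910828
cos(13.81) = 0.971093
Kr = sqrt(0.910828 / 0.971093)
Kr = sqrt(0.937941)
Kr = 0.9685

0.9685


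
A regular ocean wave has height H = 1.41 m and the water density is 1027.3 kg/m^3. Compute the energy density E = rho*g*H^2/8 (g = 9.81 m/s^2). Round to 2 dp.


E = (1/8) * rho * g * H^2
E = (1/8) * 1027.3 * 9.81 * 1.41^2
E = 0.125 * 1027.3 * 9.81 * 1.9881
E = 2504.46 J/m^2

2504.46


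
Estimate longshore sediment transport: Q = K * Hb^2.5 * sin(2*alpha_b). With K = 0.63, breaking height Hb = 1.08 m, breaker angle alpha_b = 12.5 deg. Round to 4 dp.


Q = K * Hb^2.5 * sin(2 * alpha_b)
Hb^2.5 = 1.08^2.5 = 1.212158
sin(2 * 12.5) = sin(25.0) = 0.422618
Q = 0.63 * 1.212158 * 0.422618
Q = 0.3227 m^3/s

0.3227


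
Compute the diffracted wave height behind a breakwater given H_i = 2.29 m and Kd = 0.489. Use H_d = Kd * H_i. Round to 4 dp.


H_d = Kd * H_i
H_d = 0.489 * 2.29
H_d = 1.1198 m

1.1198


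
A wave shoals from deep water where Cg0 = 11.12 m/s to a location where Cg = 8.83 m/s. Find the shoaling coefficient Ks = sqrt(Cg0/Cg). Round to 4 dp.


Ks = sqrt(Cg0 / Cg)
Ks = sqrt(11.12 / 8.83)
Ks = sqrt(1.2593)
Ks = 1.1222

1.1222


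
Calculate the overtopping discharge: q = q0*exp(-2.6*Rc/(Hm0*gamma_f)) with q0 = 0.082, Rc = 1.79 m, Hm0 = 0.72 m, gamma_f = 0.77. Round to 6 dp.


q = q0 * exp(-2.6 * Rc / (Hm0 * gamma_f))
Exponent = -2.6 * 1.79 / (0.72 * 0.77)
= -2.6 * 1.79 / 0.5544
= -8.394661
exp(-8.394661) = 0.000226
q = 0.082 * 0.000226
q = 0.000019 m^3/s/m

0.000019


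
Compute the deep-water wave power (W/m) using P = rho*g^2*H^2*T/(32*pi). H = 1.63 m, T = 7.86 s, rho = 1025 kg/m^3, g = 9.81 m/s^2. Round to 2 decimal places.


P = rho * g^2 * H^2 * T / (32 * pi)
P = 1025 * 9.81^2 * 1.63^2 * 7.86 / (32 * pi)
P = 1025 * 96.2361 * 2.6569 * 7.86 / 100.53096
P = 20490.84 W/m

20490.84


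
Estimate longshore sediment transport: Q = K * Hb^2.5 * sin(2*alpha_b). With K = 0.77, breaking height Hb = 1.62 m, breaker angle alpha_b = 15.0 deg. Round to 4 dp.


Q = K * Hb^2.5 * sin(2 * alpha_b)
Hb^2.5 = 1.62^2.5 = 3.340316
sin(2 * 15.0) = sin(30.0) = 0.500000
Q = 0.77 * 3.340316 * 0.500000
Q = 1.2860 m^3/s

1.2860


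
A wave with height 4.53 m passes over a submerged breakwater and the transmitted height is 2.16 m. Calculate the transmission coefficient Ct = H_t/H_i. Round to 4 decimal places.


Ct = H_t / H_i
Ct = 2.16 / 4.53
Ct = 0.4768

0.4768


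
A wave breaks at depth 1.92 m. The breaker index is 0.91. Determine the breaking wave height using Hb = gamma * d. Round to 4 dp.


Hb = gamma * d
Hb = 0.91 * 1.92
Hb = 1.7472 m

1.7472


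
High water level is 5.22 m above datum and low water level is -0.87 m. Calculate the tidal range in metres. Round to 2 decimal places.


Tidal range = High water - Low water
Tidal range = 5.22 - (-0.87)
Tidal range = 6.09 m

6.09


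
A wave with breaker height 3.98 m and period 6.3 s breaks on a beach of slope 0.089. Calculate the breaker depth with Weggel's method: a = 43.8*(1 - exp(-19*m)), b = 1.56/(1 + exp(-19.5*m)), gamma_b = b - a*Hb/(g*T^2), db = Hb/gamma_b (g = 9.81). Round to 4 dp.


a = 43.8 * (1 - exp(-19 * m))
exp(-19 * 0.089) = exp(-1.6910) = 0.184335
a = 43.8 * (1 - 0.184335) = 35.726123
b = 1.56 / (1 + exp(-19.5 * m))
exp(-19.5 * 0.089) = exp(-1.7355) = 0.176312
b = 1.56 / (1 + 0.176312) = 1.326179
Hb / (g * T^2) = 3.98 / (9.81 * 6.3^2) = 3.98 / 389.3589 = 0.01022193
gamma_b = b - a * Hb/(g*T^2) = 1.326179 - 35.726123 * 0.01022193 = 0.960989
db = Hb / gamma_b = 3.98 / 0.960989
db = 4.1416 m

4.1416


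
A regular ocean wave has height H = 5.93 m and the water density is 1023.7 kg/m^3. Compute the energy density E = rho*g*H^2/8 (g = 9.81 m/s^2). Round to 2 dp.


E = (1/8) * rho * g * H^2
E = (1/8) * 1023.7 * 9.81 * 5.93^2
E = 0.125 * 1023.7 * 9.81 * 35.1649
E = 44142.93 J/m^2

44142.93


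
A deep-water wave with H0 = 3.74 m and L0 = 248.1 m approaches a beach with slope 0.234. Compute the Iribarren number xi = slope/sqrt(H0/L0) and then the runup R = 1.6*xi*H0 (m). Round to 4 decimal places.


xi = slope / sqrt(H0/L0)
H0/L0 = 3.74/248.1 = 0.015075
sqrt(0.015075) = 0.122779
xi = 0.234 / 0.122779 = 1.905871
R = 1.6 * xi * H0 = 1.6 * 1.905871 * 3.74
R = 11.4047 m

11.4047


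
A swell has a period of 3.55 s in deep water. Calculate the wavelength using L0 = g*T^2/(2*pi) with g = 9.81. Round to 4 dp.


L0 = g * T^2 / (2 * pi)
L0 = 9.81 * 3.55^2 / (2 * pi)
L0 = 9.81 * 12.6025 / 6.28319
L0 = 123.6305 / 6.28319
L0 = 19.6764 m

19.6764


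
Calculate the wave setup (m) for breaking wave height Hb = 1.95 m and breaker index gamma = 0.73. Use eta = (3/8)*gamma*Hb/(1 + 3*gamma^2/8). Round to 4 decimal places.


eta = (3/8) * gamma * Hb / (1 + 3*gamma^2/8)
Numerator = (3/8) * 0.73 * 1.95 = 0.533813
Denominator = 1 + 3*0.73^2/8 = 1 + 0.199838 = 1.199838
eta = 0.533813 / 1.199838
eta = 0.4449 m

0.4449


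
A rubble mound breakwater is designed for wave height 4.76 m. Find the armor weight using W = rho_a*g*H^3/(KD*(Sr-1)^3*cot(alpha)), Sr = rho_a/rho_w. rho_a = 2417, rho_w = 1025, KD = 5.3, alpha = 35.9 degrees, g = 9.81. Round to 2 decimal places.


Sr = rho_a / rho_w = 2417 / 1025 = 2.358049
(Sr - 1) = 1.358049
(Sr - 1)^3 = 2.504645
cot(35.9) = 1 / tan(35.9) = 1 / 0.723879 = 1.381446
Numerator = 2417 * 9.81 * 4.76^3 = 2557210.7176
Denominator = 5.3 * 2.504645 * 1.381446 = 18.338163
W = 2557210.7176 / 18.338163
W = 139447.48 N

139447.48


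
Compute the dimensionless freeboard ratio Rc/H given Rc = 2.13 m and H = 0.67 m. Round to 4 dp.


Relative freeboard = Rc / H
= 2.13 / 0.67
= 3.1791

3.1791


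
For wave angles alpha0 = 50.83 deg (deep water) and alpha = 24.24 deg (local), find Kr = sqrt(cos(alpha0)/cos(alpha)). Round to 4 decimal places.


Kr = sqrt(cos(alpha0) / cos(alpha))
cos(50.83) = 0.631623
cos(24.24) = 0.911834
Kr = sqrt(0.631623 / 0.911834)
Kr = sqrt(0.692696)
Kr = 0.8323

0.8323


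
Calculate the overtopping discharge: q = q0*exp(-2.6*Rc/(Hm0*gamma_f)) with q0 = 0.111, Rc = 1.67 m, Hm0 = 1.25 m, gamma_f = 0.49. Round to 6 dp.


q = q0 * exp(-2.6 * Rc / (Hm0 * gamma_f))
Exponent = -2.6 * 1.67 / (1.25 * 0.49)
= -2.6 * 1.67 / 0.6125
= -7.088980
exp(-7.088980) = 0.000834
q = 0.111 * 0.000834
q = 0.000093 m^3/s/m

0.000093


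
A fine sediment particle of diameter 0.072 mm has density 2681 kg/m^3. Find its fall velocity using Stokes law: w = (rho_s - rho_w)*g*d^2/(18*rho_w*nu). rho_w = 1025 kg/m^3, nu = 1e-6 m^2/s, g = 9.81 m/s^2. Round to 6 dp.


w = (rho_s - rho_w) * g * d^2 / (18 * rho_w * nu)
d = 0.072 mm = 0.000072 m
rho_s - rho_w = 2681 - 1025 = 1656
Numerator = 1656 * 9.81 * (0.000072)^2 = 0.000084215946
Denominator = 18 * 1025 * 1e-6 = 0.018450
w = 0.004565 m/s

0.004565


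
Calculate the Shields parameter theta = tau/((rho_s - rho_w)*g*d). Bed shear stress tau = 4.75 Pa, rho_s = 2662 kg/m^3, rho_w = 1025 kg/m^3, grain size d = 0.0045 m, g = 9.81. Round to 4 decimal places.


theta = tau / ((rho_s - rho_w) * g * d)
rho_s - rho_w = 2662 - 1025 = 1637
Denominator = 1637 * 9.81 * 0.0045 = 72.265365
theta = 4.75 / 72.265365
theta = 0.0657

0.0657


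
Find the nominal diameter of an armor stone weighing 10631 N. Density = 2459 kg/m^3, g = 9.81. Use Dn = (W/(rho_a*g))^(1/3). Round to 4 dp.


V = W / (rho_a * g)
V = 10631 / (2459 * 9.81)
V = 10631 / 24122.79
V = 0.440704 m^3
Dn = V^(1/3) = 0.440704^(1/3)
Dn = 0.7610 m

0.7610


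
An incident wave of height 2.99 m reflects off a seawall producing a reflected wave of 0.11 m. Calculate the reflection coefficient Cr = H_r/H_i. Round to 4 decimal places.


Cr = H_r / H_i
Cr = 0.11 / 2.99
Cr = 0.0368

0.0368


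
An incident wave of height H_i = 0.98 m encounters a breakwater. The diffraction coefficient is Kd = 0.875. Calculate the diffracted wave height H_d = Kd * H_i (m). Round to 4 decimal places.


H_d = Kd * H_i
H_d = 0.875 * 0.98
H_d = 0.8575 m

0.8575


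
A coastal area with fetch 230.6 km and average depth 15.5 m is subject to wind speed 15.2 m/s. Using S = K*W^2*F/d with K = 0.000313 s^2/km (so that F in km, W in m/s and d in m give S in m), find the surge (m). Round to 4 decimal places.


S = K * W^2 * F / d
W^2 = 15.2^2 = 231.04
S = 0.000313 * 231.04 * 230.6 / 15.5
Numerator = 0.000313 * 231.04 * 230.6 = 16.675959
S = 16.675959 / 15.5 = 1.0759 m

1.0759
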